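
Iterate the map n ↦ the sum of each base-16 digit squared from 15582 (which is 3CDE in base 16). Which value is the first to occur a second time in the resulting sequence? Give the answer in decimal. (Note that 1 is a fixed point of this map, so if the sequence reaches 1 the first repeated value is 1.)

15582 = (3,12,13,14)_16 → 518
518 = (2,0,6)_16 → 40
40 = (2,8)_16 → 68
68 = (4,4)_16 → 32
32 = (2,0)_16 → 4
4 = (4)_16 → 16
16 = (1,0)_16 → 1  — reached the fixed point 1.
1 → 1, so 1 is the first repeated value.

1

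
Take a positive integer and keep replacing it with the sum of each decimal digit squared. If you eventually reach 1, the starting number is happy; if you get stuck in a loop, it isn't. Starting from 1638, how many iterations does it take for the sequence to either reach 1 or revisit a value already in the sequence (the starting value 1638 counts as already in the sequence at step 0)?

11

1638 → 1² + 6² + 3² + 8² = 110
110 → 1² + 1² + 0² = 2
2 → 2² = 4
4 → 4² = 16
16 → 1² + 6² = 37
37 → 3² + 7² = 58
58 → 5² + 8² = 89
89 → 8² + 9² = 145
145 → 1² + 4² + 5² = 42
42 → 4² + 2² = 20
20 → 2² + 0² = 4  — 4 repeats.
That took 11 steps.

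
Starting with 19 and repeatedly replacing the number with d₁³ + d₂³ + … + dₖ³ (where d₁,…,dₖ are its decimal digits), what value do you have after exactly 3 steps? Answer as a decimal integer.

19 → 1³ + 9³ = 1 + 729 = 730
730 → 7³ + 3³ + 0³ = 343 + 27 + 0 = 370
370 → 3³ + 7³ + 0³ = 27 + 343 + 0 = 370

370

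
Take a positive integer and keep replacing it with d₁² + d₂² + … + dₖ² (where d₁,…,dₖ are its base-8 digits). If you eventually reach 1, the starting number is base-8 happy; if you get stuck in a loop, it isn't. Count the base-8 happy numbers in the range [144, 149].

1

144: 144 → 8 → 1  — base-8 happy
145: 145 → 9 → 2 → 4 → 16 → 4  — not base-8 happy
146: 146 → 12 → 17 → 5 → 25 → 10 → 5  — not base-8 happy
147: 147 → 17 → 5 → 25 → 10 → 5  — not base-8 happy
148: 148 → 24 → 9 → 2 → 4 → 16 → 4  — not base-8 happy
149: 149 → 33 → 17 → 5 → 25 → 10 → 5  — not base-8 happy
base-8 happy: 144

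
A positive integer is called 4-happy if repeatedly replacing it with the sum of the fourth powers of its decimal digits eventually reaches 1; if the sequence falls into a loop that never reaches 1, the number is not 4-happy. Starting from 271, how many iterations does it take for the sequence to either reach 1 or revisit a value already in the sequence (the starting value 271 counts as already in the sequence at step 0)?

271 → 2⁴ + 7⁴ + 1⁴ = 2418
2418 → 2⁴ + 4⁴ + 1⁴ + 8⁴ = 4369
4369 → 4⁴ + 3⁴ + 6⁴ + 9⁴ = 8194
8194 → 8⁴ + 1⁴ + 9⁴ + 4⁴ = 10914
10914 → 1⁴ + 0⁴ + 9⁴ + 1⁴ + 4⁴ = 6819
6819 → 6⁴ + 8⁴ + 1⁴ + 9⁴ = 11954
11954 → 1⁴ + 1⁴ + 9⁴ + 5⁴ + 4⁴ = 7444
7444 → 7⁴ + 4⁴ + 4⁴ + 4⁴ = 3169
3169 → 3⁴ + 1⁴ + 6⁴ + 9⁴ = 7939
7939 → 7⁴ + 9⁴ + 3⁴ + 9⁴ = 15604
15604 → 1⁴ + 5⁴ + 6⁴ + 0⁴ + 4⁴ = 2178
2178 → 2⁴ + 1⁴ + 7⁴ + 8⁴ = 6514
6514 → 6⁴ + 5⁴ + 1⁴ + 4⁴ = 2178  — 2178 repeats.
That took 13 steps.

13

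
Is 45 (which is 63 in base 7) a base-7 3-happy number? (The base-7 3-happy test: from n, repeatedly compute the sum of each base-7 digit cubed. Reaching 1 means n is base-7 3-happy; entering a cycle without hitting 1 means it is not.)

not base-7 3-happy

45 = (6,3)_7 → 6³ + 3³ = 243
243 = (4,6,5)_7 → 4³ + 6³ + 5³ = 405
405 = (1,1,1,6)_7 → 1³ + 1³ + 1³ + 6³ = 219
219 = (4,3,2)_7 → 4³ + 3³ + 2³ = 99
99 = (2,0,1)_7 → 2³ + 0³ + 1³ = 9
9 = (1,2)_7 → 1³ + 2³ = 9  — 9 already seen; the sequence cycles without reaching 1.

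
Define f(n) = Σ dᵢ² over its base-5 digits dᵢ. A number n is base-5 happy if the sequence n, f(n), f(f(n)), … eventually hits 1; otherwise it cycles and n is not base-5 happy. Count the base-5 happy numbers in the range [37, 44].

2

37: 37 → 9 → 17 → 13 → 13  (repeats 13)
38: 38 → 14 → 20 → 16 → 10 → 4 → 16  (repeats 16)
39: 39 → 21 → 17 → 13 → 13  (repeats 13)
40: 40 → 10 → 4 → 16 → 10  (repeats 10)
41: 41 → 11 → 5 → 1  (reaches 1)
42: 42 → 14 → 20 → 16 → 10 → 4 → 16  (repeats 16)
43: 43 → 19 → 25 → 1  (reaches 1)
44: 44 → 26 → 2 → 4 → 16 → 10 → 4  (repeats 4)
base-5 happy: 41, 43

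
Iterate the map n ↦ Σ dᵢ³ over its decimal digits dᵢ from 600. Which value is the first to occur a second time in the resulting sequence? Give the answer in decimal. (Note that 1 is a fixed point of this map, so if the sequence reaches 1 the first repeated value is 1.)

153

600 → 6³ + 0³ + 0³ = 216 + 0 + 0 = 216
216 → 2³ + 1³ + 6³ = 8 + 1 + 216 = 225
225 → 2³ + 2³ + 5³ = 8 + 8 + 125 = 141
141 → 1³ + 4³ + 1³ = 1 + 64 + 1 = 66
66 → 6³ + 6³ = 216 + 216 = 432
432 → 4³ + 3³ + 2³ = 64 + 27 + 8 = 99
99 → 9³ + 9³ = 729 + 729 = 1458
1458 → 1³ + 4³ + 5³ + 8³ = 1 + 64 + 125 + 512 = 702
702 → 7³ + 0³ + 2³ = 343 + 0 + 8 = 351
351 → 3³ + 5³ + 1³ = 27 + 125 + 1 = 153
153 → 1³ + 5³ + 3³ = 1 + 125 + 27 = 153  — 153 already appeared earlier.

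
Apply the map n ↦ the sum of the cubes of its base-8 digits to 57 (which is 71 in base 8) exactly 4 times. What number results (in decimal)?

91

57 = (7,1)_8 → 7³ + 1³ = 343 + 1 = 344
344 = (5,3,0)_8 → 5³ + 3³ + 0³ = 125 + 27 + 0 = 152
152 = (2,3,0)_8 → 2³ + 3³ + 0³ = 8 + 27 + 0 = 35
35 = (4,3)_8 → 4³ + 3³ = 64 + 27 = 91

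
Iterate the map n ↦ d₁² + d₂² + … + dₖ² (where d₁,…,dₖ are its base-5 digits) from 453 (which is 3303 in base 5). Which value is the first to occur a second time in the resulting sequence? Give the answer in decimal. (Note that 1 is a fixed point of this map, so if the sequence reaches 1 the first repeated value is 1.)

1

453 = (3,3,0,3)_5 → 3² + 3² + 0² + 3² = 27
27 = (1,0,2)_5 → 1² + 0² + 2² = 5
5 = (1,0)_5 → 1² + 0² = 1  — reached the fixed point 1.
1 → 1, so 1 is the first repeated value.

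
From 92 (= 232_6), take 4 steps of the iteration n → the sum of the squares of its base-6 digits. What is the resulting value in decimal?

26

92 = (2,3,2)_6 → 2² + 3² + 2² = 17
17 = (2,5)_6 → 2² + 5² = 29
29 = (4,5)_6 → 4² + 5² = 41
41 = (1,0,5)_6 → 1² + 0² + 5² = 26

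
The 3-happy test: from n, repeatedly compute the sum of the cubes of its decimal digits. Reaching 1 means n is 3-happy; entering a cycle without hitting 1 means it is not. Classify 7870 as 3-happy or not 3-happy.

3-happy

7870 → 7³ + 8³ + 7³ + 0³ = 343 + 512 + 343 + 0 = 1198
1198 → 1³ + 1³ + 9³ + 8³ = 1 + 1 + 729 + 512 = 1243
1243 → 1³ + 2³ + 4³ + 3³ = 1 + 8 + 64 + 27 = 100
100 → 1³ + 0³ + 0³ = 1 + 0 + 0 = 1  — reached 1.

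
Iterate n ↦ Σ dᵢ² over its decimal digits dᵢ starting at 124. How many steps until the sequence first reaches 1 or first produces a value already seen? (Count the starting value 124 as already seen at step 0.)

14

124 → 1² + 2² + 4² = 1 + 4 + 16 = 21
21 → 2² + 1² = 4 + 1 = 5
5 → 5² = 25
25 → 2² + 5² = 4 + 25 = 29
29 → 2² + 9² = 4 + 81 = 85
85 → 8² + 5² = 64 + 25 = 89
89 → 8² + 9² = 64 + 81 = 145
145 → 1² + 4² + 5² = 1 + 16 + 25 = 42
42 → 4² + 2² = 16 + 4 = 20
20 → 2² + 0² = 4 + 0 = 4
4 → 4² = 16
16 → 1² + 6² = 1 + 36 = 37
37 → 3² + 7² = 9 + 49 = 58
58 → 5² + 8² = 25 + 64 = 89  — 89 repeats.
That took 14 steps.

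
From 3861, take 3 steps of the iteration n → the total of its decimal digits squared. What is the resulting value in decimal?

4

3861 → 110
110 → 2
2 → 4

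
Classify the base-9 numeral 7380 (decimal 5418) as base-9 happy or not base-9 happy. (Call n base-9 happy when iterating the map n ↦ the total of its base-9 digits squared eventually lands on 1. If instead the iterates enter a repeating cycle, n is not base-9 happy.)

not base-9 happy

5418 = (7,3,8,0)_9 → 7² + 3² + 8² + 0² = 49 + 9 + 64 + 0 = 122
122 = (1,4,5)_9 → 1² + 4² + 5² = 1 + 16 + 25 = 42
42 = (4,6)_9 → 4² + 6² = 16 + 36 = 52
52 = (5,7)_9 → 5² + 7² = 25 + 49 = 74
74 = (8,2)_9 → 8² + 2² = 64 + 4 = 68
68 = (7,5)_9 → 7² + 5² = 49 + 25 = 74  — 74 already seen; the sequence cycles without reaching 1.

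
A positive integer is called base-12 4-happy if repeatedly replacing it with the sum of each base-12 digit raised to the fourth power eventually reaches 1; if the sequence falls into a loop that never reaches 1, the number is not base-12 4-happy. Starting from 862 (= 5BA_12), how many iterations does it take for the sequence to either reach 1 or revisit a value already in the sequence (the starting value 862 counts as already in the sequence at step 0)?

15

862 = (5,11,10)_12 → 5⁴ + 11⁴ + 10⁴ = 25266
25266 = (1,2,7,5,6)_12 → 1⁴ + 2⁴ + 7⁴ + 5⁴ + 6⁴ = 4339
4339 = (2,6,1,7)_12 → 2⁴ + 6⁴ + 1⁴ + 7⁴ = 3714
3714 = (2,1,9,6)_12 → 2⁴ + 1⁴ + 9⁴ + 6⁴ = 7874
7874 = (4,6,8,2)_12 → 4⁴ + 6⁴ + 8⁴ + 2⁴ = 5664
5664 = (3,3,4,0)_12 → 3⁴ + 3⁴ + 4⁴ + 0⁴ = 418
418 = (2,10,10)_12 → 2⁴ + 10⁴ + 10⁴ = 20016
20016 = (11,7,0,0)_12 → 11⁴ + 7⁴ + 0⁴ + 0⁴ = 17042
17042 = (9,10,4,2)_12 → 9⁴ + 10⁴ + 4⁴ + 2⁴ = 16833
16833 = (9,8,10,9)_12 → 9⁴ + 8⁴ + 10⁴ + 9⁴ = 27218
27218 = (1,3,9,0,2)_12 → 1⁴ + 3⁴ + 9⁴ + 0⁴ + 2⁴ = 6659
6659 = (3,10,2,11)_12 → 3⁴ + 10⁴ + 2⁴ + 11⁴ = 24738
24738 = (1,2,3,9,6)_12 → 1⁴ + 2⁴ + 3⁴ + 9⁴ + 6⁴ = 7955
7955 = (4,7,2,11)_12 → 4⁴ + 7⁴ + 2⁴ + 11⁴ = 17314
17314 = (10,0,2,10)_12 → 10⁴ + 0⁴ + 2⁴ + 10⁴ = 20016  — 20016 repeats.
That took 15 steps.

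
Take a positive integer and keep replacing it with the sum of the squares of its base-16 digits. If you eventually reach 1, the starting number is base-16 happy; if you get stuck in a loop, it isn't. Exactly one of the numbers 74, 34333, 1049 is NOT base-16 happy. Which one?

34333

74: 74 → 116 → 65 → 17 → 2 → 4 → 16 → 1  — reaches 1 (base-16 happy)
34333: 34333 → 270 → 197 → 169 → 181 → 146 → 85 → 50 → 13 → 169  — repeats 169 (not base-16 happy)
1049: 1049 → 98 → 40 → 68 → 32 → 4 → 16 → 1  — reaches 1 (base-16 happy)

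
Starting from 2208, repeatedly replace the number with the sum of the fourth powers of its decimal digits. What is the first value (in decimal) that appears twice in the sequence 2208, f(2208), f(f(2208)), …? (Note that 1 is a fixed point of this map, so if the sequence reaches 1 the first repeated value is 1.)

2178

2208 → 2⁴ + 2⁴ + 0⁴ + 8⁴ = 16 + 16 + 0 + 4096 = 4128
4128 → 4⁴ + 1⁴ + 2⁴ + 8⁴ = 256 + 1 + 16 + 4096 = 4369
4369 → 4⁴ + 3⁴ + 6⁴ + 9⁴ = 256 + 81 + 1296 + 6561 = 8194
8194 → 8⁴ + 1⁴ + 9⁴ + 4⁴ = 4096 + 1 + 6561 + 256 = 10914
10914 → 1⁴ + 0⁴ + 9⁴ + 1⁴ + 4⁴ = 1 + 0 + 6561 + 1 + 256 = 6819
6819 → 6⁴ + 8⁴ + 1⁴ + 9⁴ = 1296 + 4096 + 1 + 6561 = 11954
11954 → 1⁴ + 1⁴ + 9⁴ + 5⁴ + 4⁴ = 1 + 1 + 6561 + 625 + 256 = 7444
7444 → 7⁴ + 4⁴ + 4⁴ + 4⁴ = 2401 + 256 + 256 + 256 = 3169
3169 → 3⁴ + 1⁴ + 6⁴ + 9⁴ = 81 + 1 + 1296 + 6561 = 7939
7939 → 7⁴ + 9⁴ + 3⁴ + 9⁴ = 2401 + 6561 + 81 + 6561 = 15604
15604 → 1⁴ + 5⁴ + 6⁴ + 0⁴ + 4⁴ = 1 + 625 + 1296 + 0 + 256 = 2178
2178 → 2⁴ + 1⁴ + 7⁴ + 8⁴ = 16 + 1 + 2401 + 4096 = 6514
6514 → 6⁴ + 5⁴ + 1⁴ + 4⁴ = 1296 + 625 + 1 + 256 = 2178  — 2178 already appeared earlier.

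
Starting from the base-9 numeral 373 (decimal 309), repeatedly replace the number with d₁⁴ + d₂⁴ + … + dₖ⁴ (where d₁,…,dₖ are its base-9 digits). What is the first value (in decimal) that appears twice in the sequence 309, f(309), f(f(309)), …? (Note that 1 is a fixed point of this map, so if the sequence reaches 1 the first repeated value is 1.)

1

309 = (3,7,3)_9 → 3⁴ + 7⁴ + 3⁴ = 81 + 2401 + 81 = 2563
2563 = (3,4,5,7)_9 → 3⁴ + 4⁴ + 5⁴ + 7⁴ = 81 + 256 + 625 + 2401 = 3363
3363 = (4,5,4,6)_9 → 4⁴ + 5⁴ + 4⁴ + 6⁴ = 256 + 625 + 256 + 1296 = 2433
2433 = (3,3,0,3)_9 → 3⁴ + 3⁴ + 0⁴ + 3⁴ = 81 + 81 + 0 + 81 = 243
243 = (3,0,0)_9 → 3⁴ + 0⁴ + 0⁴ = 81 + 0 + 0 = 81
81 = (1,0,0)_9 → 1⁴ + 0⁴ + 0⁴ = 1 + 0 + 0 = 1  — reached the fixed point 1.
1 → 1, so 1 is the first repeated value.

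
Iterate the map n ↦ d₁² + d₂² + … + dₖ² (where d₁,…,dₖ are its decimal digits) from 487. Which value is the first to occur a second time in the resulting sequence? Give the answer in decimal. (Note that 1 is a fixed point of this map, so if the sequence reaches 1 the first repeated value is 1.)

487 → 4² + 8² + 7² = 129
129 → 1² + 2² + 9² = 86
86 → 8² + 6² = 100
100 → 1² + 0² + 0² = 1  — reached the fixed point 1.
1 → 1, so 1 is the first repeated value.

1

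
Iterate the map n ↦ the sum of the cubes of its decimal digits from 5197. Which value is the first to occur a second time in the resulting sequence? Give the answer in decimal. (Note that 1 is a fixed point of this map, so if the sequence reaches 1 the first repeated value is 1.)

5197 → 1198
1198 → 1243
1243 → 100
100 → 1  — reached the fixed point 1.
1 → 1, so 1 is the first repeated value.

1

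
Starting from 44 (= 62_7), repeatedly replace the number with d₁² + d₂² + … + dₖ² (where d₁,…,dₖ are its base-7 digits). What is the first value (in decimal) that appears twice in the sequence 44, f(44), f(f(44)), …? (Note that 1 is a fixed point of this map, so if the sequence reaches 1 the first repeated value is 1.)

44 = (6,2)_7 → 6² + 2² = 40
40 = (5,5)_7 → 5² + 5² = 50
50 = (1,0,1)_7 → 1² + 0² + 1² = 2
2 = (2)_7 → 2² = 4
4 = (4)_7 → 4² = 16
16 = (2,2)_7 → 2² + 2² = 8
8 = (1,1)_7 → 1² + 1² = 2  — 2 already appeared earlier.

2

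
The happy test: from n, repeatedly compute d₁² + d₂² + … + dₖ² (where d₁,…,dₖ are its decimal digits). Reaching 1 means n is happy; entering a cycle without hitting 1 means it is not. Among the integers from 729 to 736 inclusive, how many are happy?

729: 729 → 134 → 26 → 40 → 16 → 37 → 58 → 89 → 145 → 42 → 20 → 4 → 16  — not happy
730: 730 → 58 → 89 → 145 → 42 → 20 → 4 → 16 → 37 → 58  — not happy
731: 731 → 59 → 106 → 37 → 58 → 89 → 145 → 42 → 20 → 4 → 16 → 37  — not happy
732: 732 → 62 → 40 → 16 → 37 → 58 → 89 → 145 → 42 → 20 → 4 → 16  — not happy
733: 733 → 67 → 85 → 89 → 145 → 42 → 20 → 4 → 16 → 37 → 58 → 89  — not happy
734: 734 → 74 → 65 → 61 → 37 → 58 → 89 → 145 → 42 → 20 → 4 → 16 → 37  — not happy
735: 735 → 83 → 73 → 58 → 89 → 145 → 42 → 20 → 4 → 16 → 37 → 58  — not happy
736: 736 → 94 → 97 → 130 → 10 → 1  — happy
happy: 736

1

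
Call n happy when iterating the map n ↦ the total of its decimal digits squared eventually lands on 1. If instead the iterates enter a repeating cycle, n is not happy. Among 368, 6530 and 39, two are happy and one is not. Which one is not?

39

368: 368 → 109 → 82 → 68 → 100 → 1  — reaches 1 (happy)
6530: 6530 → 70 → 49 → 97 → 130 → 10 → 1  — reaches 1 (happy)
39: 39 → 90 → 81 → 65 → 61 → 37 → 58 → 89 → 145 → 42 → 20 → 4 → 16 → 37  — repeats 37 (not happy)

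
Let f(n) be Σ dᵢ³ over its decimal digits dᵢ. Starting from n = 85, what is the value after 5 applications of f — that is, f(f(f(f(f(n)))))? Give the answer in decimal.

85 → 8³ + 5³ = 512 + 125 = 637
637 → 6³ + 3³ + 7³ = 216 + 27 + 343 = 586
586 → 5³ + 8³ + 6³ = 125 + 512 + 216 = 853
853 → 8³ + 5³ + 3³ = 512 + 125 + 27 = 664
664 → 6³ + 6³ + 4³ = 216 + 216 + 64 = 496

496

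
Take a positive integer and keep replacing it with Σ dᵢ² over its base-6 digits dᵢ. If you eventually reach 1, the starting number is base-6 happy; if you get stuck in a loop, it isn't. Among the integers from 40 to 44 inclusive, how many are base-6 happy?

40: 40 → 17 → 29 → 41 → 26 → 20 → 13 → 5 → 25 → 17  (repeats 17)
41: 41 → 26 → 20 → 13 → 5 → 25 → 17 → 29 → 41  (repeats 41)
42: 42 → 2 → 4 → 16 → 20 → 13 → 5 → 25 → 17 → 29 → 41 → 26 → 20  (repeats 20)
43: 43 → 3 → 9 → 10 → 17 → 29 → 41 → 26 → 20 → 13 → 5 → 25 → 17  (repeats 17)
44: 44 → 6 → 1  (reaches 1)
base-6 happy: 44

1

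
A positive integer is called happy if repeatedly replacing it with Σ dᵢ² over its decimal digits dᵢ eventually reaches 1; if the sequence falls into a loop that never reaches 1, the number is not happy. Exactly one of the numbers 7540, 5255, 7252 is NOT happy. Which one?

7540

7540: 7540 → 90 → 81 → 65 → 61 → 37 → 58 → 89 → 145 → 42 → 20 → 4 → 16 → 37  — repeats 37 (not happy)
5255: 5255 → 79 → 130 → 10 → 1  — reaches 1 (happy)
7252: 7252 → 82 → 68 → 100 → 1  — reaches 1 (happy)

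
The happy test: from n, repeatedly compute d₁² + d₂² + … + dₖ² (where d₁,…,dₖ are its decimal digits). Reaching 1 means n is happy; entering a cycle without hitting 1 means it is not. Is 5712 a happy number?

5712 → 5² + 7² + 1² + 2² = 25 + 49 + 1 + 4 = 79
79 → 7² + 9² = 49 + 81 = 130
130 → 1² + 3² + 0² = 1 + 9 + 0 = 10
10 → 1² + 0² = 1 + 0 = 1  — reached 1.

happy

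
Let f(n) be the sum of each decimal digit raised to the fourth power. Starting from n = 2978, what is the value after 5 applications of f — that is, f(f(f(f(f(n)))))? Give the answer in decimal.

5140

2978 → 13074
13074 → 2739
2739 → 9059
9059 → 13747
13747 → 5140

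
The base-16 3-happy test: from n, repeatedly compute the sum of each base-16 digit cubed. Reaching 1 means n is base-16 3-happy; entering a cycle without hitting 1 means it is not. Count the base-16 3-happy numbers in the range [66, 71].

66: 66 → 72 → 576 → 72  (repeats 72)
67: 67 → 91 → 1456 → 1456  (repeats 1456)
68: 68 → 128 → 512 → 8 → 512  (repeats 512)
69: 69 → 189 → 3528 → 4437 → 252 → 5103 → 6147 → 540 → 1737 → 2673 → 1344 → 189  (repeats 189)
70: 70 → 280 → 514 → 16 → 1  (reaches 1)
71: 71 → 407 → 1073 → 92 → 1853 → 2567 → 1343 → 3527 → 4268 → 2729 → 2729  (repeats 2729)
base-16 3-happy: 70

1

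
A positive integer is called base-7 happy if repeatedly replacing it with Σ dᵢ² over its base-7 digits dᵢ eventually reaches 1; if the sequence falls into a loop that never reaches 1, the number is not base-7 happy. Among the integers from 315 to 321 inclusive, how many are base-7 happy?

1

315: 315 → 45 → 45  (repeats 45)
316: 316 → 46 → 52 → 10 → 10  (repeats 10)
317: 317 → 49 → 1  (reaches 1)
318: 318 → 54 → 26 → 34 → 52 → 10 → 10  (repeats 10)
319: 319 → 61 → 27 → 45 → 45  (repeats 45)
320: 320 → 70 → 10 → 10  (repeats 10)
321: 321 → 81 → 33 → 41 → 61 → 27 → 45 → 45  (repeats 45)
base-7 happy: 317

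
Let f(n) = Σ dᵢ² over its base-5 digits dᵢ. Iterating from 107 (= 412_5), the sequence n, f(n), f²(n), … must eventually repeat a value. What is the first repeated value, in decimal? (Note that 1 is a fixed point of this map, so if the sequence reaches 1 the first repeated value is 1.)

107 = (4,1,2)_5 → 4² + 1² + 2² = 21
21 = (4,1)_5 → 4² + 1² = 17
17 = (3,2)_5 → 3² + 2² = 13
13 = (2,3)_5 → 2² + 3² = 13  — 13 already appeared earlier.

13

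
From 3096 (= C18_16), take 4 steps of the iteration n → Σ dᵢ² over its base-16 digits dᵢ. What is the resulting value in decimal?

208

3096 = (12,1,8)_16 → 209
209 = (13,1)_16 → 170
170 = (10,10)_16 → 200
200 = (12,8)_16 → 208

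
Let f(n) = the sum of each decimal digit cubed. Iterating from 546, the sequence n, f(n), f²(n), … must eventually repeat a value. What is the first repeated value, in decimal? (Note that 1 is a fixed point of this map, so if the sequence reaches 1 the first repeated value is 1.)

153

546 → 5³ + 4³ + 6³ = 125 + 64 + 216 = 405
405 → 4³ + 0³ + 5³ = 64 + 0 + 125 = 189
189 → 1³ + 8³ + 9³ = 1 + 512 + 729 = 1242
1242 → 1³ + 2³ + 4³ + 2³ = 1 + 8 + 64 + 8 = 81
81 → 8³ + 1³ = 512 + 1 = 513
513 → 5³ + 1³ + 3³ = 125 + 1 + 27 = 153
153 → 1³ + 5³ + 3³ = 1 + 125 + 27 = 153  — 153 already appeared earlier.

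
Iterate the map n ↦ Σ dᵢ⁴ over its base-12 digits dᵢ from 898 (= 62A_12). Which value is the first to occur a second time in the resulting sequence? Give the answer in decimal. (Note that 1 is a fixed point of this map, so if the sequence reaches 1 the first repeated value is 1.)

898 = (6,2,10)_12 → 6⁴ + 2⁴ + 10⁴ = 11312
11312 = (6,6,6,8)_12 → 6⁴ + 6⁴ + 6⁴ + 8⁴ = 7984
7984 = (4,7,5,4)_12 → 4⁴ + 7⁴ + 5⁴ + 4⁴ = 3538
3538 = (2,0,6,10)_12 → 2⁴ + 0⁴ + 6⁴ + 10⁴ = 11312  — 11312 already appeared earlier.

11312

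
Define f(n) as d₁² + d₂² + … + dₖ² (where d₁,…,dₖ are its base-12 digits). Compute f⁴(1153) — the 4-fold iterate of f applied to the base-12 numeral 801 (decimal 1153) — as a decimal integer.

65

1153 = (8,0,1)_12 → 65
65 = (5,5)_12 → 50
50 = (4,2)_12 → 20
20 = (1,8)_12 → 65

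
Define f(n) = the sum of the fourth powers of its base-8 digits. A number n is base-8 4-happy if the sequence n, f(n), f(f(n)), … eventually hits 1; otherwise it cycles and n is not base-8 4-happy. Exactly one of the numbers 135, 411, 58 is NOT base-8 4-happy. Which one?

135: 135 → 2417 → 2178 → 288 → 512 → 1  — reaches 1 (base-8 4-happy)
411: 411 → 1458 → 2624 → 626 → 1314 → 544 → 257 → 257  — repeats 257 (not base-8 4-happy)
58: 58 → 2417 → 2178 → 288 → 512 → 1  — reaches 1 (base-8 4-happy)

411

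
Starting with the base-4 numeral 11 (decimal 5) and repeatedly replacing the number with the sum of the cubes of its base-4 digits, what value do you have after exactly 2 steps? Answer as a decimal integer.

5 = (1,1)_4 → 1³ + 1³ = 2
2 = (2)_4 → 2³ = 8

8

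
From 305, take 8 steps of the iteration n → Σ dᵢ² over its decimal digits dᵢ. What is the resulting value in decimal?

305 → 3² + 0² + 5² = 9 + 0 + 25 = 34
34 → 3² + 4² = 9 + 16 = 25
25 → 2² + 5² = 4 + 25 = 29
29 → 2² + 9² = 4 + 81 = 85
85 → 8² + 5² = 64 + 25 = 89
89 → 8² + 9² = 64 + 81 = 145
145 → 1² + 4² + 5² = 1 + 16 + 25 = 42
42 → 4² + 2² = 16 + 4 = 20

20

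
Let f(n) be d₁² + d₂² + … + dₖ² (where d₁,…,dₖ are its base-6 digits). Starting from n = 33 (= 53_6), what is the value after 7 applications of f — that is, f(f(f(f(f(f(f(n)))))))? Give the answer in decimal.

25

33 = (5,3)_6 → 5² + 3² = 34
34 = (5,4)_6 → 5² + 4² = 41
41 = (1,0,5)_6 → 1² + 0² + 5² = 26
26 = (4,2)_6 → 4² + 2² = 20
20 = (3,2)_6 → 3² + 2² = 13
13 = (2,1)_6 → 2² + 1² = 5
5 = (5)_6 → 5² = 25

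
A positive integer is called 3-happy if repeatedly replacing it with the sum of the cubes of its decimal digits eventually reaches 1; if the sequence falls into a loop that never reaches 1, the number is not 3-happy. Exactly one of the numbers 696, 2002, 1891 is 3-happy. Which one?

696: 696 → 1161 → 219 → 738 → 882 → 1032 → 36 → 243 → 99 → 1458 → 702 → 351 → 153 → 153  — repeats 153 (not 3-happy)
2002: 2002 → 16 → 217 → 352 → 160 → 217  — repeats 217 (not 3-happy)
1891: 1891 → 1243 → 100 → 1  — reaches 1 (3-happy)

1891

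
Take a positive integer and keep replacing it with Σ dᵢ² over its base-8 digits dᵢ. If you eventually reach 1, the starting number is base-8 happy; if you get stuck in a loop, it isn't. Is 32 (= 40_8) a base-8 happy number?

not base-8 happy

32 = (4,0)_8 → 4² + 0² = 16
16 = (2,0)_8 → 2² + 0² = 4
4 = (4)_8 → 4² = 16  — 16 already seen; the sequence cycles without reaching 1.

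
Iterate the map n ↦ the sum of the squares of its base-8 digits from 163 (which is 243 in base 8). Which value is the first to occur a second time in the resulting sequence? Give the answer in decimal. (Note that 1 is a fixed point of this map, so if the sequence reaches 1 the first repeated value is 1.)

163 = (2,4,3)_8 → 2² + 4² + 3² = 29
29 = (3,5)_8 → 3² + 5² = 34
34 = (4,2)_8 → 4² + 2² = 20
20 = (2,4)_8 → 2² + 4² = 20  — 20 already appeared earlier.

20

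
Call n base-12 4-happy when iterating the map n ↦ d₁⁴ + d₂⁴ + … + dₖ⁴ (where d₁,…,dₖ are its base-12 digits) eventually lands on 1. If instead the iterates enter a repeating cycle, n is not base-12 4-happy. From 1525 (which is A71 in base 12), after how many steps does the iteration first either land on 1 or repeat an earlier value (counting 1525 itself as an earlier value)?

1525 = (10,7,1)_12 → 10⁴ + 7⁴ + 1⁴ = 10000 + 2401 + 1 = 12402
12402 = (7,2,1,6)_12 → 7⁴ + 2⁴ + 1⁴ + 6⁴ = 2401 + 16 + 1 + 1296 = 3714
3714 = (2,1,9,6)_12 → 2⁴ + 1⁴ + 9⁴ + 6⁴ = 16 + 1 + 6561 + 1296 = 7874
7874 = (4,6,8,2)_12 → 4⁴ + 6⁴ + 8⁴ + 2⁴ = 256 + 1296 + 4096 + 16 = 5664
5664 = (3,3,4,0)_12 → 3⁴ + 3⁴ + 4⁴ + 0⁴ = 81 + 81 + 256 + 0 = 418
418 = (2,10,10)_12 → 2⁴ + 10⁴ + 10⁴ = 16 + 10000 + 10000 = 20016
20016 = (11,7,0,0)_12 → 11⁴ + 7⁴ + 0⁴ + 0⁴ = 14641 + 2401 + 0 + 0 = 17042
17042 = (9,10,4,2)_12 → 9⁴ + 10⁴ + 4⁴ + 2⁴ = 6561 + 10000 + 256 + 16 = 16833
16833 = (9,8,10,9)_12 → 9⁴ + 8⁴ + 10⁴ + 9⁴ = 6561 + 4096 + 10000 + 6561 = 27218
27218 = (1,3,9,0,2)_12 → 1⁴ + 3⁴ + 9⁴ + 0⁴ + 2⁴ = 1 + 81 + 6561 + 0 + 16 = 6659
6659 = (3,10,2,11)_12 → 3⁴ + 10⁴ + 2⁴ + 11⁴ = 81 + 10000 + 16 + 14641 = 24738
24738 = (1,2,3,9,6)_12 → 1⁴ + 2⁴ + 3⁴ + 9⁴ + 6⁴ = 1 + 16 + 81 + 6561 + 1296 = 7955
7955 = (4,7,2,11)_12 → 4⁴ + 7⁴ + 2⁴ + 11⁴ = 256 + 2401 + 16 + 14641 = 17314
17314 = (10,0,2,10)_12 → 10⁴ + 0⁴ + 2⁴ + 10⁴ = 10000 + 0 + 16 + 10000 = 20016  — 20016 repeats.
That took 14 steps.

14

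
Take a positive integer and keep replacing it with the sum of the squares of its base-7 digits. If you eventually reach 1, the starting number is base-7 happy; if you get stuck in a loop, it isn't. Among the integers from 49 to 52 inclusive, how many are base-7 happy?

49: 49 → 1  (reaches 1)
50: 50 → 2 → 4 → 16 → 8 → 2  (repeats 2)
51: 51 → 5 → 25 → 25  (repeats 25)
52: 52 → 10 → 10  (repeats 10)
base-7 happy: 49

1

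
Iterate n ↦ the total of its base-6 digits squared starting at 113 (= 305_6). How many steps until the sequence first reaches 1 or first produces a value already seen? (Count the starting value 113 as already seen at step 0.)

113 = (3,0,5)_6 → 3² + 0² + 5² = 9 + 0 + 25 = 34
34 = (5,4)_6 → 5² + 4² = 25 + 16 = 41
41 = (1,0,5)_6 → 1² + 0² + 5² = 1 + 0 + 25 = 26
26 = (4,2)_6 → 4² + 2² = 16 + 4 = 20
20 = (3,2)_6 → 3² + 2² = 9 + 4 = 13
13 = (2,1)_6 → 2² + 1² = 4 + 1 = 5
5 = (5)_6 → 5² = 25
25 = (4,1)_6 → 4² + 1² = 16 + 1 = 17
17 = (2,5)_6 → 2² + 5² = 4 + 25 = 29
29 = (4,5)_6 → 4² + 5² = 16 + 25 = 41  — 41 repeats.
That took 10 steps.

10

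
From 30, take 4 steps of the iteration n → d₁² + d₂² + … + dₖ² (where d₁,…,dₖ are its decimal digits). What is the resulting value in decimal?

61

30 → 9
9 → 81
81 → 65
65 → 61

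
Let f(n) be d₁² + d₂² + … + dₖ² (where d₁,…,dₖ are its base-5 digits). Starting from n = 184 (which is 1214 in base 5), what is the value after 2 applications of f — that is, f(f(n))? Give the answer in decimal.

184 = (1,2,1,4)_5 → 1² + 2² + 1² + 4² = 22
22 = (4,2)_5 → 4² + 2² = 20

20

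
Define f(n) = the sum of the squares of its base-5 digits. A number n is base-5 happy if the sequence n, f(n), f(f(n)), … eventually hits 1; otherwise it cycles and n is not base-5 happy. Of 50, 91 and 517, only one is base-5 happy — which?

91

50: 50 → 4 → 16 → 10 → 4  — repeats 4 (not base-5 happy)
91: 91 → 19 → 25 → 1  — reaches 1 (base-5 happy)
517: 517 → 29 → 17 → 13 → 13  — repeats 13 (not base-5 happy)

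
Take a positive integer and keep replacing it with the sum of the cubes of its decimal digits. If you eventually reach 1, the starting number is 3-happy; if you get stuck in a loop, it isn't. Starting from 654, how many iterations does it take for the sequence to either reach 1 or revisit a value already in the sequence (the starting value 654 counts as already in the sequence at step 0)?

654 → 6³ + 5³ + 4³ = 405
405 → 4³ + 0³ + 5³ = 189
189 → 1³ + 8³ + 9³ = 1242
1242 → 1³ + 2³ + 4³ + 2³ = 81
81 → 8³ + 1³ = 513
513 → 5³ + 1³ + 3³ = 153
153 → 1³ + 5³ + 3³ = 153  — 153 repeats.
That took 7 steps.

7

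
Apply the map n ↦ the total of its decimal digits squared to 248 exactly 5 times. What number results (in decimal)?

29

248 → 2² + 4² + 8² = 4 + 16 + 64 = 84
84 → 8² + 4² = 64 + 16 = 80
80 → 8² + 0² = 64 + 0 = 64
64 → 6² + 4² = 36 + 16 = 52
52 → 5² + 2² = 25 + 4 = 29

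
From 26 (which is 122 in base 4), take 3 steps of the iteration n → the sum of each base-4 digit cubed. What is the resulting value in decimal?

8

26 = (1,2,2)_4 → 1³ + 2³ + 2³ = 1 + 8 + 8 = 17
17 = (1,0,1)_4 → 1³ + 0³ + 1³ = 1 + 0 + 1 = 2
2 = (2)_4 → 2³ = 8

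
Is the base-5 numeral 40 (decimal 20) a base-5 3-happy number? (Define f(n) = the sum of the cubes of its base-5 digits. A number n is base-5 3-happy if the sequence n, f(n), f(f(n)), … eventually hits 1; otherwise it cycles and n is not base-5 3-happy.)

20 = (4,0)_5 → 64
64 = (2,2,4)_5 → 80
80 = (3,1,0)_5 → 28
28 = (1,0,3)_5 → 28  — 28 already seen; the sequence cycles without reaching 1.

not base-5 3-happy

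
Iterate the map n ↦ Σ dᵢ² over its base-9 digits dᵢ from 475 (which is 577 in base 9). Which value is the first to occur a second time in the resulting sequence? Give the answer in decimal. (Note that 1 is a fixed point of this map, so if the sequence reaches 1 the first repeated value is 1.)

53

475 = (5,7,7)_9 → 5² + 7² + 7² = 25 + 49 + 49 = 123
123 = (1,4,6)_9 → 1² + 4² + 6² = 1 + 16 + 36 = 53
53 = (5,8)_9 → 5² + 8² = 25 + 64 = 89
89 = (1,0,8)_9 → 1² + 0² + 8² = 1 + 0 + 64 = 65
65 = (7,2)_9 → 7² + 2² = 49 + 4 = 53  — 53 already appeared earlier.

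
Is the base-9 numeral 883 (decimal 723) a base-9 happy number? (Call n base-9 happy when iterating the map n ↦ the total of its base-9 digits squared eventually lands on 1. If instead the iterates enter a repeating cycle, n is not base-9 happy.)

723 = (8,8,3)_9 → 137
137 = (1,6,2)_9 → 41
41 = (4,5)_9 → 41  — 41 already seen; the sequence cycles without reaching 1.

not base-9 happy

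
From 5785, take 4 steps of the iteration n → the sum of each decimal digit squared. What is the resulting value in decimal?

5785 → 5² + 7² + 8² + 5² = 25 + 49 + 64 + 25 = 163
163 → 1² + 6² + 3² = 1 + 36 + 9 = 46
46 → 4² + 6² = 16 + 36 = 52
52 → 5² + 2² = 25 + 4 = 29

29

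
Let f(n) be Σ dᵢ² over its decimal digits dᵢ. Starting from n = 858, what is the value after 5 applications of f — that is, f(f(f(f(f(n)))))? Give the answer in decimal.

29

858 → 153
153 → 35
35 → 34
34 → 25
25 → 29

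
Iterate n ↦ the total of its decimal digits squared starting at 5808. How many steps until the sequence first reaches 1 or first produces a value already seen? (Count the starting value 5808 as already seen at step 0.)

5808 → 5² + 8² + 0² + 8² = 153
153 → 1² + 5² + 3² = 35
35 → 3² + 5² = 34
34 → 3² + 4² = 25
25 → 2² + 5² = 29
29 → 2² + 9² = 85
85 → 8² + 5² = 89
89 → 8² + 9² = 145
145 → 1² + 4² + 5² = 42
42 → 4² + 2² = 20
20 → 2² + 0² = 4
4 → 4² = 16
16 → 1² + 6² = 37
37 → 3² + 7² = 58
58 → 5² + 8² = 89  — 89 repeats.
That took 15 steps.

15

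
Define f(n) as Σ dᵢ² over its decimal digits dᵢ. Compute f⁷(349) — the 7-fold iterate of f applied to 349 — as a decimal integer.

20

349 → 3² + 4² + 9² = 106
106 → 1² + 0² + 6² = 37
37 → 3² + 7² = 58
58 → 5² + 8² = 89
89 → 8² + 9² = 145
145 → 1² + 4² + 5² = 42
42 → 4² + 2² = 20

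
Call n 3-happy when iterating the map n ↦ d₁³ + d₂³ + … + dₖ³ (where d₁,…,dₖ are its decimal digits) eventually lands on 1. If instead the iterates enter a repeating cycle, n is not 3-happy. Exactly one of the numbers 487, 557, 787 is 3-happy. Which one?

487: 487 → 919 → 1459 → 919  — repeats 919 (not 3-happy)
557: 557 → 593 → 881 → 1025 → 134 → 92 → 737 → 713 → 371 → 371  — repeats 371 (not 3-happy)
787: 787 → 1198 → 1243 → 100 → 1  — reaches 1 (3-happy)

787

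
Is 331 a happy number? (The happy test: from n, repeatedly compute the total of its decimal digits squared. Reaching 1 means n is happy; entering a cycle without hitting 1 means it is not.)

331 → 3² + 3² + 1² = 9 + 9 + 1 = 19
19 → 1² + 9² = 1 + 81 = 82
82 → 8² + 2² = 64 + 4 = 68
68 → 6² + 8² = 36 + 64 = 100
100 → 1² + 0² + 0² = 1 + 0 + 0 = 1  — reached 1.

happy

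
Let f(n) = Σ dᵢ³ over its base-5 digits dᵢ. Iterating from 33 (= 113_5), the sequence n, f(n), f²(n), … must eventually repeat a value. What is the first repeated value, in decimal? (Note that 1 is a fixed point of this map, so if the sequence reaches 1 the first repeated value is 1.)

33 = (1,1,3)_5 → 1³ + 1³ + 3³ = 29
29 = (1,0,4)_5 → 1³ + 0³ + 4³ = 65
65 = (2,3,0)_5 → 2³ + 3³ + 0³ = 35
35 = (1,2,0)_5 → 1³ + 2³ + 0³ = 9
9 = (1,4)_5 → 1³ + 4³ = 65  — 65 already appeared earlier.

65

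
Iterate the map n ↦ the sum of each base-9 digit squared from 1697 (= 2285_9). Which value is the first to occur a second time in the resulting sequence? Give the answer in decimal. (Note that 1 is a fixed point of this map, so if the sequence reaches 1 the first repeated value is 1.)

65

1697 = (2,2,8,5)_9 → 2² + 2² + 8² + 5² = 4 + 4 + 64 + 25 = 97
97 = (1,1,7)_9 → 1² + 1² + 7² = 1 + 1 + 49 = 51
51 = (5,6)_9 → 5² + 6² = 25 + 36 = 61
61 = (6,7)_9 → 6² + 7² = 36 + 49 = 85
85 = (1,0,4)_9 → 1² + 0² + 4² = 1 + 0 + 16 = 17
17 = (1,8)_9 → 1² + 8² = 1 + 64 = 65
65 = (7,2)_9 → 7² + 2² = 49 + 4 = 53
53 = (5,8)_9 → 5² + 8² = 25 + 64 = 89
89 = (1,0,8)_9 → 1² + 0² + 8² = 1 + 0 + 64 = 65  — 65 already appeared earlier.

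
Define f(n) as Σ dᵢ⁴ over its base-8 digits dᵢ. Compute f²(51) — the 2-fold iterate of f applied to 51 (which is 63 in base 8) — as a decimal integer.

898

51 = (6,3)_8 → 6⁴ + 3⁴ = 1377
1377 = (2,5,4,1)_8 → 2⁴ + 5⁴ + 4⁴ + 1⁴ = 898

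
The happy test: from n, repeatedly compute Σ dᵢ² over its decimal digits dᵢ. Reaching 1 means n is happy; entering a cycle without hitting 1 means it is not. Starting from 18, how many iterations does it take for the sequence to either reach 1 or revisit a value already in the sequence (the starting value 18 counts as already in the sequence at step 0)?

18 → 1² + 8² = 65
65 → 6² + 5² = 61
61 → 6² + 1² = 37
37 → 3² + 7² = 58
58 → 5² + 8² = 89
89 → 8² + 9² = 145
145 → 1² + 4² + 5² = 42
42 → 4² + 2² = 20
20 → 2² + 0² = 4
4 → 4² = 16
16 → 1² + 6² = 37  — 37 repeats.
That took 11 steps.

11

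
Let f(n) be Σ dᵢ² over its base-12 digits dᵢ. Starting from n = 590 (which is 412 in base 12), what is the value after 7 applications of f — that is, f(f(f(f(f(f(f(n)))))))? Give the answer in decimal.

590 = (4,1,2)_12 → 4² + 1² + 2² = 21
21 = (1,9)_12 → 1² + 9² = 82
82 = (6,10)_12 → 6² + 10² = 136
136 = (11,4)_12 → 11² + 4² = 137
137 = (11,5)_12 → 11² + 5² = 146
146 = (1,0,2)_12 → 1² + 0² + 2² = 5
5 = (5)_12 → 5² = 25

25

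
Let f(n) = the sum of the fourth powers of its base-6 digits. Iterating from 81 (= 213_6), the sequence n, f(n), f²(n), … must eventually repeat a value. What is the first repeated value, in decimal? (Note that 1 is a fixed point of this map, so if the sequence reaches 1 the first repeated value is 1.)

81

81 = (2,1,3)_6 → 98
98 = (2,4,2)_6 → 288
288 = (1,2,0,0)_6 → 17
17 = (2,5)_6 → 641
641 = (2,5,4,5)_6 → 1522
1522 = (1,1,0,1,4)_6 → 259
259 = (1,1,1,1)_6 → 4
4 = (4)_6 → 256
256 = (1,1,0,4)_6 → 258
258 = (1,1,1,0)_6 → 3
3 = (3)_6 → 81  — 81 already appeared earlier.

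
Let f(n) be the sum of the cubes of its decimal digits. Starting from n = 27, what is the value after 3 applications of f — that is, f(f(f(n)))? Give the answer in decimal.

27 → 2³ + 7³ = 8 + 343 = 351
351 → 3³ + 5³ + 1³ = 27 + 125 + 1 = 153
153 → 1³ + 5³ + 3³ = 1 + 125 + 27 = 153

153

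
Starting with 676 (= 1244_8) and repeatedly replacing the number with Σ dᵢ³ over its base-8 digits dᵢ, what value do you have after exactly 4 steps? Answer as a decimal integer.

2

676 = (1,2,4,4)_8 → 1³ + 2³ + 4³ + 4³ = 137
137 = (2,1,1)_8 → 2³ + 1³ + 1³ = 10
10 = (1,2)_8 → 1³ + 2³ = 9
9 = (1,1)_8 → 1³ + 1³ = 2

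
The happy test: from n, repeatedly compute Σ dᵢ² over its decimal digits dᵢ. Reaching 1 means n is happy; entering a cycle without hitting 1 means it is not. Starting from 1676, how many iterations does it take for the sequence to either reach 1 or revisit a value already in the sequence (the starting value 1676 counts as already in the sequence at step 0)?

1676 → 1² + 6² + 7² + 6² = 1 + 36 + 49 + 36 = 122
122 → 1² + 2² + 2² = 1 + 4 + 4 = 9
9 → 9² = 81
81 → 8² + 1² = 64 + 1 = 65
65 → 6² + 5² = 36 + 25 = 61
61 → 6² + 1² = 36 + 1 = 37
37 → 3² + 7² = 9 + 49 = 58
58 → 5² + 8² = 25 + 64 = 89
89 → 8² + 9² = 64 + 81 = 145
145 → 1² + 4² + 5² = 1 + 16 + 25 = 42
42 → 4² + 2² = 16 + 4 = 20
20 → 2² + 0² = 4 + 0 = 4
4 → 4² = 16
16 → 1² + 6² = 1 + 36 = 37  — 37 repeats.
That took 14 steps.

14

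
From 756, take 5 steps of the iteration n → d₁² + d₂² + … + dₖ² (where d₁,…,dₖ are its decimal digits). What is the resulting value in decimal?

37

756 → 7² + 5² + 6² = 110
110 → 1² + 1² + 0² = 2
2 → 2² = 4
4 → 4² = 16
16 → 1² + 6² = 37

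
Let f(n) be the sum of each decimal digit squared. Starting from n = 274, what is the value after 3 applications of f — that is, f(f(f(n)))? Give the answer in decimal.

51

274 → 69
69 → 117
117 → 51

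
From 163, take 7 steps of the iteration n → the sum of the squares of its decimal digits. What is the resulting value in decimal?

163 → 1² + 6² + 3² = 1 + 36 + 9 = 46
46 → 4² + 6² = 16 + 36 = 52
52 → 5² + 2² = 25 + 4 = 29
29 → 2² + 9² = 4 + 81 = 85
85 → 8² + 5² = 64 + 25 = 89
89 → 8² + 9² = 64 + 81 = 145
145 → 1² + 4² + 5² = 1 + 16 + 25 = 42

42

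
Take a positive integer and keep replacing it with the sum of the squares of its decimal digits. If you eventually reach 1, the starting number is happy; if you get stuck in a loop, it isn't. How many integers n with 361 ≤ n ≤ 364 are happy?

1

361: 361 → 46 → 52 → 29 → 85 → 89 → 145 → 42 → 20 → 4 → 16 → 37 → 58 → 89  (repeats 89)
362: 362 → 49 → 97 → 130 → 10 → 1  (reaches 1)
363: 363 → 54 → 41 → 17 → 50 → 25 → 29 → 85 → 89 → 145 → 42 → 20 → 4 → 16 → 37 → 58 → 89  (repeats 89)
364: 364 → 61 → 37 → 58 → 89 → 145 → 42 → 20 → 4 → 16 → 37  (repeats 37)
happy: 362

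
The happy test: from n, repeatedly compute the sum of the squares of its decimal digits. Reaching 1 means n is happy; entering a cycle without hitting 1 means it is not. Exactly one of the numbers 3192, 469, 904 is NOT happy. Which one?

3192

3192: 3192 → 95 → 106 → 37 → 58 → 89 → 145 → 42 → 20 → 4 → 16 → 37  — repeats 37 (not happy)
469: 469 → 133 → 19 → 82 → 68 → 100 → 1  — reaches 1 (happy)
904: 904 → 97 → 130 → 10 → 1  — reaches 1 (happy)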